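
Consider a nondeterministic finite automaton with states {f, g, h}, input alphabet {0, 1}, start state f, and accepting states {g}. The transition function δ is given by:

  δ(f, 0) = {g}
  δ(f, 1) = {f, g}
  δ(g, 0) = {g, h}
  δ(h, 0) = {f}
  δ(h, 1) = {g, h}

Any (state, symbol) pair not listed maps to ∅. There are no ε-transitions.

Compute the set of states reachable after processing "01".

∅

Start in {f}.
Read '0': {f} → {g}.
Read '1': {g} → ∅.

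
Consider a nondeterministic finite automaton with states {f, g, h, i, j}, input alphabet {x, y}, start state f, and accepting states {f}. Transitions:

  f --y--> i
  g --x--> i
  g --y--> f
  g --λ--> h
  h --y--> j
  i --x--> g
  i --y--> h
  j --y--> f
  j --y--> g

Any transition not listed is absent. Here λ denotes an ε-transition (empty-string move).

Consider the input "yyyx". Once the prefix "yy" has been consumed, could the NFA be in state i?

No

Start in {f}.
Read 'y': {f} → {i}.
Read 'y': {i} → {h}.
State i is not in {h}.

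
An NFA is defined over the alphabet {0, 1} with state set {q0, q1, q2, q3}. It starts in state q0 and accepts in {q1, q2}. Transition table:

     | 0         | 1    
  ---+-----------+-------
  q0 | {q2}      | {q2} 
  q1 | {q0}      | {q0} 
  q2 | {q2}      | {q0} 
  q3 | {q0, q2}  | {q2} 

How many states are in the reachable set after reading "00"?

1

Start in {q0}.
Read '0': q0→{q2}; now {q2}.
Read '0': q2→{q2}; now {q2}.
That set has 1 state.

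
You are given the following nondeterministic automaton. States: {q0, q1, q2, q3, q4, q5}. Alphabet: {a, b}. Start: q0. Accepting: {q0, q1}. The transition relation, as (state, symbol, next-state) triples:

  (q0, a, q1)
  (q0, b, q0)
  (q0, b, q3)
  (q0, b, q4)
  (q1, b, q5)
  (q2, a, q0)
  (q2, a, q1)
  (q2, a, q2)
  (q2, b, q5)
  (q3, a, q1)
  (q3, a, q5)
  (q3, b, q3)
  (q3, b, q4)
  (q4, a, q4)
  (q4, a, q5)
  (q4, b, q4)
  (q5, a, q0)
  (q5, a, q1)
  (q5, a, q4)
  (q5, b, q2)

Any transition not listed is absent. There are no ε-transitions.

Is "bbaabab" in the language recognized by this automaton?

Start in {q0}.
Read 'b': q0→{q0, q3, q4}; now {q0, q3, q4}.
Read 'b': q0→{q0, q3, q4}, q3→{q3, q4}, q4→{q4}; now {q0, q3, q4}.
Read 'a': q0→{q1}, q3→{q1, q5}, q4→{q4, q5}; now {q1, q4, q5}.
Read 'a': q1→∅, q4→{q4, q5}, q5→{q0, q1, q4}; now {q0, q1, q4, q5}.
Read 'b': q0→{q0, q3, q4}, q1→{q5}, q4→{q4}, q5→{q2}; now {q0, q2, q3, q4, q5}.
Read 'a': q0→{q1}, q2→{q0, q1, q2}, q3→{q1, q5}, q4→{q4, q5}, q5→{q0, q1, q4}; now {q0, q1, q2, q4, q5}.
Read 'b': q0→{q0, q3, q4}, q1→{q5}, q2→{q5}, q4→{q4}, q5→{q2}; now {q0, q2, q3, q4, q5}.
The final set {q0, q2, q3, q4, q5} contains the accepting state q0.

Yes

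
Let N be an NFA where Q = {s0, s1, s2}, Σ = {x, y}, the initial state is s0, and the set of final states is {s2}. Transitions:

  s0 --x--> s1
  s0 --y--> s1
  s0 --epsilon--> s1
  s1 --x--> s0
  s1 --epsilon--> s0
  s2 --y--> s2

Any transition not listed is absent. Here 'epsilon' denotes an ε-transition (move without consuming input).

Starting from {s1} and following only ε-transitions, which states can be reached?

Begin with {s1}.
ε-move s1 → s0; add s0.

{s0, s1}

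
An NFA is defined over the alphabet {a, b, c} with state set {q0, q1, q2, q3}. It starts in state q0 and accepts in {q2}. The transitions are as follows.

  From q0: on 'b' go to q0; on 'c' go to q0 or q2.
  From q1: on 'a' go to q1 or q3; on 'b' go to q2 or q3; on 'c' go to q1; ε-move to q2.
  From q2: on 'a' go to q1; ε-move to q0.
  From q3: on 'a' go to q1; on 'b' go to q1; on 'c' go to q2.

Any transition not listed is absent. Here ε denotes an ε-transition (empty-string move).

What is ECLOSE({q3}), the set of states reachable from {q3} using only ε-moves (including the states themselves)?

Begin with {q3}.
No ε-moves leave this set, so the closure equals the set itself.

{q3}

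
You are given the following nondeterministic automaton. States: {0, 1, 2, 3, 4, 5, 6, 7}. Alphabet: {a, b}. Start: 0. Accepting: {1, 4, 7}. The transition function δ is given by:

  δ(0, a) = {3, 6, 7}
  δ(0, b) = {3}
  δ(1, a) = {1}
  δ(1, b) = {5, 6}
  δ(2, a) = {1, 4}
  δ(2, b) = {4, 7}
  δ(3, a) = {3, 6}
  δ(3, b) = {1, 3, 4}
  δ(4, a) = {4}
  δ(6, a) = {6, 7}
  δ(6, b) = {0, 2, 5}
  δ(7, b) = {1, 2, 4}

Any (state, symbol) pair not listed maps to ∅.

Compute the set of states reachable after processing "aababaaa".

Start in {0}.
Read 'a': {0} → {3, 6, 7}.
Read 'a': {3, 6, 7} → {3, 6, 7}.
Read 'b': {3, 6, 7} → {0, 1, 2, 3, 4, 5}.
Read 'a': {0, 1, 2, 3, 4, 5} → {1, 3, 4, 6, 7}.
Read 'b': {1, 3, 4, 6, 7} → {0, 1, 2, 3, 4, 5, 6}.
Read 'a': {0, 1, 2, 3, 4, 5, 6} → {1, 3, 4, 6, 7}.
Read 'a': {1, 3, 4, 6, 7} → {1, 3, 4, 6, 7}.
Read 'a': {1, 3, 4, 6, 7} → {1, 3, 4, 6, 7}.

{1, 3, 4, 6, 7}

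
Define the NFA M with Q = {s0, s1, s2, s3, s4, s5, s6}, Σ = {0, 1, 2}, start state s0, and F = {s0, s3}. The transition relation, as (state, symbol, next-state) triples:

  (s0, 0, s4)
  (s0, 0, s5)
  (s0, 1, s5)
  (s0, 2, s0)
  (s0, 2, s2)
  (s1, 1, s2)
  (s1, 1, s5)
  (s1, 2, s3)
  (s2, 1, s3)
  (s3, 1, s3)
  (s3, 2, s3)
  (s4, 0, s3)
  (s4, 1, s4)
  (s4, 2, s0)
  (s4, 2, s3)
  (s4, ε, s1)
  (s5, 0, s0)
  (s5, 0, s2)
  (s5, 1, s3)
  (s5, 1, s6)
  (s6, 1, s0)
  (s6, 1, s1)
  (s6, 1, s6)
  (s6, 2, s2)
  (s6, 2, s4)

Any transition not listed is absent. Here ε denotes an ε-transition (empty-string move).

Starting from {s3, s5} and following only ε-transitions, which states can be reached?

{s3, s5}

Begin with {s3, s5}.
No ε-moves leave this set, so the closure equals the set itself.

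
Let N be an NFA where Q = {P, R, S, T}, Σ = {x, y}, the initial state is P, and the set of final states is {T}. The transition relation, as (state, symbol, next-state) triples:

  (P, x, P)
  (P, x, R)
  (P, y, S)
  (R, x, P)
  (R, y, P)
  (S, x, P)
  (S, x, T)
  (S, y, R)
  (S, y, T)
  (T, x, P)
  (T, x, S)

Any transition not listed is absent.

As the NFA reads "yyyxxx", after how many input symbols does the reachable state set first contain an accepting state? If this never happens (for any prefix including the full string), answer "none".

Start in {P}.
Read 'y': P→{S}; now {S}.
Read 'y': S→{R, T}; now {R, T}.
None of the earlier sets intersect F, but {R, T} does.

2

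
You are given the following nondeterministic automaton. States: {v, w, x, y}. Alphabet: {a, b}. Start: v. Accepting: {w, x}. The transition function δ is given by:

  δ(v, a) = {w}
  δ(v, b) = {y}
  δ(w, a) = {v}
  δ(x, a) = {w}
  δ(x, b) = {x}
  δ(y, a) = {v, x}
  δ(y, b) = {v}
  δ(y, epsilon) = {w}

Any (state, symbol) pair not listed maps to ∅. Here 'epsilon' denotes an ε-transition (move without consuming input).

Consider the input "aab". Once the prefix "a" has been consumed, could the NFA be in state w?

Yes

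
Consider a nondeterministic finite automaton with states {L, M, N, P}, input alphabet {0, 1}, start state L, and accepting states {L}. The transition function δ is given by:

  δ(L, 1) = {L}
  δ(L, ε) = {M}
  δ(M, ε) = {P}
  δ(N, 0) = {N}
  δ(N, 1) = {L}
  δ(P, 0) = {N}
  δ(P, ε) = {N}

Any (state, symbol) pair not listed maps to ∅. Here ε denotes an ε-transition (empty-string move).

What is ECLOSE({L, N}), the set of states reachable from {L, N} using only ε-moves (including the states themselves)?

{L, M, N, P}

Begin with {L, N}.
ε-move L → M; add M.
ε-move M → P; add P.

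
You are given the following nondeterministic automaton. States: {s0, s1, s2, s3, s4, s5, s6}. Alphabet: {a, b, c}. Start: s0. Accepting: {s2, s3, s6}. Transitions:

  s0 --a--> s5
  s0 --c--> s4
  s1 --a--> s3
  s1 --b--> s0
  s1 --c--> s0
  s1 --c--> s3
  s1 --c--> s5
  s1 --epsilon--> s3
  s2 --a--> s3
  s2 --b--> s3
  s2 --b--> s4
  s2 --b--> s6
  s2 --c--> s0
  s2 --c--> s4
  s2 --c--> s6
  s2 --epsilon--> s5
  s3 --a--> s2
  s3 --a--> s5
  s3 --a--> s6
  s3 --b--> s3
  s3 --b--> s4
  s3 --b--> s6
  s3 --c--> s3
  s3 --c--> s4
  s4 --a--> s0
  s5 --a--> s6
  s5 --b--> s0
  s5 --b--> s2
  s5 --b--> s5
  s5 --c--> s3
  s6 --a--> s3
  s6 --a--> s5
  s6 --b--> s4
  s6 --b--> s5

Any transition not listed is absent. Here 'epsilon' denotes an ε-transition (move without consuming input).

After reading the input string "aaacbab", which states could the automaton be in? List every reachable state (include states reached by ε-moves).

Start in {s0}.
Read 'a': s0→{s5}; now {s5}.
Read 'a': s5→{s6}; now {s6}.
Read 'a': s6→{s3, s5}; now {s3, s5}.
Read 'c': s3→{s3, s4}, s5→{s3}; now {s3, s4}.
Read 'b': s3→{s3, s4, s6}, s4→∅; now {s3, s4, s6}.
Read 'a': s3→{s2, s5, s6}, s4→{s0}, s6→{s3, s5}; now {s0, s2, s3, s5, s6}.
Read 'b': s0→∅, s2→{s3, s4, s6}, s3→{s3, s4, s6}, s5→{s0, s2, s5}, s6→{s4, s5}; now {s0, s2, s3, s4, s5, s6}.

{s0, s2, s3, s4, s5, s6}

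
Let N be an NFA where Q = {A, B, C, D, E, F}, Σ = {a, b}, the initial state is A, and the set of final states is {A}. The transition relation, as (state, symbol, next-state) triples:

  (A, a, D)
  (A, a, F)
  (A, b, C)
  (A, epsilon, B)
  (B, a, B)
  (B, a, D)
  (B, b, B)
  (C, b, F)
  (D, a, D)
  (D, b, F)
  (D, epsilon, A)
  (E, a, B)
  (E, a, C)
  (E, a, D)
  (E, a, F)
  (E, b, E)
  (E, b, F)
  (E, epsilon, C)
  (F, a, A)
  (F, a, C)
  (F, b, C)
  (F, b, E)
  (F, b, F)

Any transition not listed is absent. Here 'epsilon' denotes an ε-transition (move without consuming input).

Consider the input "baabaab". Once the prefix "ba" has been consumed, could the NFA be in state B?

Yes

Start: ε-closure({A}) = {A, B}.
Read 'b': {A, B} → {B, C}.
Read 'a': {B, C} → {A, B, D}.
State B is in {A, B, D}.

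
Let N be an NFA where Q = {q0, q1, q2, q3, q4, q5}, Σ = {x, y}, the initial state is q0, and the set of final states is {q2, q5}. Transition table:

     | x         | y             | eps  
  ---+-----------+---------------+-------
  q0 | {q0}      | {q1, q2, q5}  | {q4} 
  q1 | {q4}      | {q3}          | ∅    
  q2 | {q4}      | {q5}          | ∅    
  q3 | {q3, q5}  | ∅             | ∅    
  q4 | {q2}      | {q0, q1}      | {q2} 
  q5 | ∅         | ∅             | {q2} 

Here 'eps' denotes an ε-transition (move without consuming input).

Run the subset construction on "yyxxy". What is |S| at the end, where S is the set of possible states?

Start: ε-closure({q0}) = {q0, q2, q4}.
Read 'y': q0→{q1, q2, q5}, q2→{q5}, q4→{q0, q1}; union {q0, q1, q2, q5}; ε-closure = {q0, q1, q2, q4, q5}.
Read 'y': q0→{q1, q2, q5}, q1→{q3}, q2→{q5}, q4→{q0, q1}, q5→∅; union {q0, q1, q2, q3, q5}; ε-closure = {q0, q1, q2, q3, q4, q5}.
Read 'x': q0→{q0}, q1→{q4}, q2→{q4}, q3→{q3, q5}, q4→{q2}, q5→∅; now {q0, q2, q3, q4, q5}.
Read 'x': q0→{q0}, q2→{q4}, q3→{q3, q5}, q4→{q2}, q5→∅; now {q0, q2, q3, q4, q5}.
Read 'y': q0→{q1, q2, q5}, q2→{q5}, q3→∅, q4→{q0, q1}, q5→∅; union {q0, q1, q2, q5}; ε-closure = {q0, q1, q2, q4, q5}.
That set has 5 states.

5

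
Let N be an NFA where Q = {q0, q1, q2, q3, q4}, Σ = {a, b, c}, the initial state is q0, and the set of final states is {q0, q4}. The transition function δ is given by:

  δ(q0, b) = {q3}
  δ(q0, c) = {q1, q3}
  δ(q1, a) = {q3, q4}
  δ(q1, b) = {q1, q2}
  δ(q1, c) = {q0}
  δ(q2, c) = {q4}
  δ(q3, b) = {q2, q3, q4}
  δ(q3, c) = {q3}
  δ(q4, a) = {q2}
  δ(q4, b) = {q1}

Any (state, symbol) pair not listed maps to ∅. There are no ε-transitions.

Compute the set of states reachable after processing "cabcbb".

{q1, q2, q3, q4}

Start in {q0}.
Read 'c': q0→{q1, q3}; now {q1, q3}.
Read 'a': q1→{q3, q4}, q3→∅; now {q3, q4}.
Read 'b': q3→{q2, q3, q4}, q4→{q1}; now {q1, q2, q3, q4}.
Read 'c': q1→{q0}, q2→{q4}, q3→{q3}, q4→∅; now {q0, q3, q4}.
Read 'b': q0→{q3}, q3→{q2, q3, q4}, q4→{q1}; now {q1, q2, q3, q4}.
Read 'b': q1→{q1, q2}, q2→∅, q3→{q2, q3, q4}, q4→{q1}; now {q1, q2, q3, q4}.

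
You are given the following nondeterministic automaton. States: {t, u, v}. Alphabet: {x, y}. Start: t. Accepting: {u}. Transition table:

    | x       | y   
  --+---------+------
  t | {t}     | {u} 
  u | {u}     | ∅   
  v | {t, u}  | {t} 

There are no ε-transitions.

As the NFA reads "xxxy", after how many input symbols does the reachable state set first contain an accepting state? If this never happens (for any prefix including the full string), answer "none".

Start in {t}.
Read 'x': t→{t}; now {t}.
Read 'x': t→{t}; now {t}.
Read 'x': t→{t}; now {t}.
Read 'y': t→{u}; now {u}.
None of the earlier sets intersect F, but {u} does.

4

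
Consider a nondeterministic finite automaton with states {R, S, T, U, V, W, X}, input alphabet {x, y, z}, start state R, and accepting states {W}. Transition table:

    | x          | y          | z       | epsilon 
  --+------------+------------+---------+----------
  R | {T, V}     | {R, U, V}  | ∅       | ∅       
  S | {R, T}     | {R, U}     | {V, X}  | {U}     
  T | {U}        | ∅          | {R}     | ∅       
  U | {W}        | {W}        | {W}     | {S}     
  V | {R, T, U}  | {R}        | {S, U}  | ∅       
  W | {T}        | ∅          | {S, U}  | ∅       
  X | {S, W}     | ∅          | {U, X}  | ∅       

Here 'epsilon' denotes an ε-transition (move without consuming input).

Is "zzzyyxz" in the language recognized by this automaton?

No

Start in {R}.
Read 'z': {R} → ∅.
The set is empty and remains empty for the remaining 6 symbols.
The final set ∅ contains no accepting state.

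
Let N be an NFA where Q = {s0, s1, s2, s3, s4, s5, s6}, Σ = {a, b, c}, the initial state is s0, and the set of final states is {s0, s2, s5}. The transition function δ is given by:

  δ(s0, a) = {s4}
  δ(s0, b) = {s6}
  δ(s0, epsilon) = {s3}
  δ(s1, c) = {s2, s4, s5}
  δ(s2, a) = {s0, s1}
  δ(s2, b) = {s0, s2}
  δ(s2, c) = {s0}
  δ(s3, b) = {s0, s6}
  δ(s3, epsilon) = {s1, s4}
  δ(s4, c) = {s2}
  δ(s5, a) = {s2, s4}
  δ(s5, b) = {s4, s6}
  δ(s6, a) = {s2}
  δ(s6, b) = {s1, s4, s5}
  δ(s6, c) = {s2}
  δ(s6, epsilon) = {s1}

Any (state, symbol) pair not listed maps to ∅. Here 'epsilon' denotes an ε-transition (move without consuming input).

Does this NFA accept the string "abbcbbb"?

No

Start: ε-closure({s0}) = {s0, s1, s3, s4}.
Read 'a': {s0, s1, s3, s4} → {s4}.
Read 'b': {s4} → ∅.
The set is empty and remains empty for the remaining 5 symbols.
The final set ∅ contains no accepting state.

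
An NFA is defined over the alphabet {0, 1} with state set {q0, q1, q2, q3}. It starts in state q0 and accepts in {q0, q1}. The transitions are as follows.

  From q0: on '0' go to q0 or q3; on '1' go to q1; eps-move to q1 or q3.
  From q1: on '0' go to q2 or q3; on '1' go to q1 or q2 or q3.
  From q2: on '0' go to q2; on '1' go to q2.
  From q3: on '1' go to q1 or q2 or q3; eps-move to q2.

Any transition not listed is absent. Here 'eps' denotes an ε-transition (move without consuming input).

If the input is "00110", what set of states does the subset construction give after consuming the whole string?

{q2, q3}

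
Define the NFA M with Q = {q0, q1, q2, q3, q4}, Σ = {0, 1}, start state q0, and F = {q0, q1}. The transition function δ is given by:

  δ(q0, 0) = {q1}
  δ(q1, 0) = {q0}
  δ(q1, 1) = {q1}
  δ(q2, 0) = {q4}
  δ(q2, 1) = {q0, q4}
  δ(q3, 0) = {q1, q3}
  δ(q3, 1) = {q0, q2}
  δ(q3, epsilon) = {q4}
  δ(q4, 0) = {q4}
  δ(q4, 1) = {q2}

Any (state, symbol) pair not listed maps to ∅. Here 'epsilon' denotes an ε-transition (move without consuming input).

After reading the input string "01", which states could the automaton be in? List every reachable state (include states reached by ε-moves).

Start in {q0}.
Read '0': q0→{q1}; now {q1}.
Read '1': q1→{q1}; now {q1}.

{q1}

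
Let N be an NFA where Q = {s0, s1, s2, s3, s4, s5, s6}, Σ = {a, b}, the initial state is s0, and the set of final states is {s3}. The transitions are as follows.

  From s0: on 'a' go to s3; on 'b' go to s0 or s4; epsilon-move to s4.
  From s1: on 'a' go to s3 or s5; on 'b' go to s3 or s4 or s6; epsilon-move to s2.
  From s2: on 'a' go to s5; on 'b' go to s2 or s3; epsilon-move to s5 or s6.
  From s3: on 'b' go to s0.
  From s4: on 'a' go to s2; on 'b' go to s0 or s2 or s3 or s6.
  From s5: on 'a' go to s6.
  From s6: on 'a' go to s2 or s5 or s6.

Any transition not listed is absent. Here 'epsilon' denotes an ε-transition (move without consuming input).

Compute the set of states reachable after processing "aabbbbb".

Start: ε-closure({s0}) = {s0, s4}.
Read 'a': {s0, s4} → {s2, s3, s5, s6}.
Read 'a': {s2, s3, s5, s6} → {s2, s5, s6}.
Read 'b': {s2, s5, s6} → {s2, s3, s5, s6}.
Read 'b': {s2, s3, s5, s6} → {s0, s2, s3, s4, s5, s6}.
Read 'b': {s0, s2, s3, s4, s5, s6} → {s0, s2, s3, s4, s5, s6}.
Read 'b': {s0, s2, s3, s4, s5, s6} → {s0, s2, s3, s4, s5, s6}.
Read 'b': {s0, s2, s3, s4, s5, s6} → {s0, s2, s3, s4, s5, s6}.

{s0, s2, s3, s4, s5, s6}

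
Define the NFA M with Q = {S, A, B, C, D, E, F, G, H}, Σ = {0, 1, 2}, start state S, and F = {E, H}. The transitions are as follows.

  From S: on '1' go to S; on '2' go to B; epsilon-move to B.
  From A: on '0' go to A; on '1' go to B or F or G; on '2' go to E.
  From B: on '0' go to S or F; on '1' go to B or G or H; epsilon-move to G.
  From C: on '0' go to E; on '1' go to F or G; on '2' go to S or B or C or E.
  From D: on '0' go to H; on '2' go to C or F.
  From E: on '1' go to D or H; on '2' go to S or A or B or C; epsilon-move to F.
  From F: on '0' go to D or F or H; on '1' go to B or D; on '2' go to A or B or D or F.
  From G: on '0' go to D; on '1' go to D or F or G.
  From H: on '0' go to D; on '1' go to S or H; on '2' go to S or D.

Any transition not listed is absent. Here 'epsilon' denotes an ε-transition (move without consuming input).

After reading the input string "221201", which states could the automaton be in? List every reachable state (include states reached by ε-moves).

Start: ε-closure({S}) = {S, B, G}.
Read '2': S→{B}, B→∅, G→∅; union {B}; ε-closure = {B, G}.
Read '2': B→∅, G→∅; now ∅.
The set is empty and remains empty for the remaining 4 symbols.

∅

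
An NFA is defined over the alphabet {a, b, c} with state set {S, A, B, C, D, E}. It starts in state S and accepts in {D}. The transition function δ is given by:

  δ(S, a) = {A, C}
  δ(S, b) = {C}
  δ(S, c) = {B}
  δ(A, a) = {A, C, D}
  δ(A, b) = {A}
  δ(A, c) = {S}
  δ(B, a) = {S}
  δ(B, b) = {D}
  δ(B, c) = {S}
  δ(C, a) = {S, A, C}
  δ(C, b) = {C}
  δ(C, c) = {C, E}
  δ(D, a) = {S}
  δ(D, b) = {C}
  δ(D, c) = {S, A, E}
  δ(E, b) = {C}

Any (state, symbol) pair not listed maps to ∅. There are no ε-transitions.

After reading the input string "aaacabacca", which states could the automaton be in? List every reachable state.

Start in {S}.
Read 'a': S→{A, C}; now {A, C}.
Read 'a': A→{A, C, D}, C→{S, A, C}; now {S, A, C, D}.
Read 'a': S→{A, C}, A→{A, C, D}, C→{S, A, C}, D→{S}; now {S, A, C, D}.
Read 'c': S→{B}, A→{S}, C→{C, E}, D→{S, A, E}; now {S, A, B, C, E}.
Read 'a': S→{A, C}, A→{A, C, D}, B→{S}, C→{S, A, C}, E→∅; now {S, A, C, D}.
Read 'b': S→{C}, A→{A}, C→{C}, D→{C}; now {A, C}.
Read 'a': A→{A, C, D}, C→{S, A, C}; now {S, A, C, D}.
Read 'c': S→{B}, A→{S}, C→{C, E}, D→{S, A, E}; now {S, A, B, C, E}.
Read 'c': S→{B}, A→{S}, B→{S}, C→{C, E}, E→∅; now {S, B, C, E}.
Read 'a': S→{A, C}, B→{S}, C→{S, A, C}, E→∅; now {S, A, C}.

{S, A, C}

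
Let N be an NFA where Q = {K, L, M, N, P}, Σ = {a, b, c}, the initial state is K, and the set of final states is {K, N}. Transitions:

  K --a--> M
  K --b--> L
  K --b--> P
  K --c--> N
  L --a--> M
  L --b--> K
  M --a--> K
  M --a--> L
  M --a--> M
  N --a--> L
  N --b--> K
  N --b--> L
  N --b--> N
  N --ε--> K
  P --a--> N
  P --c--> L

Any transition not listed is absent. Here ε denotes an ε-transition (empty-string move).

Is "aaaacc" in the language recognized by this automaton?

Yes

Start in {K}.
Read 'a': {K} → {M}.
Read 'a': {M} → {K, L, M}.
Read 'a': {K, L, M} → {K, L, M}.
Read 'a': {K, L, M} → {K, L, M}.
Read 'c': {K, L, M} → {K, N}.
Read 'c': {K, N} → {K, N}.
The final set {K, N} contains the accepting states K, N.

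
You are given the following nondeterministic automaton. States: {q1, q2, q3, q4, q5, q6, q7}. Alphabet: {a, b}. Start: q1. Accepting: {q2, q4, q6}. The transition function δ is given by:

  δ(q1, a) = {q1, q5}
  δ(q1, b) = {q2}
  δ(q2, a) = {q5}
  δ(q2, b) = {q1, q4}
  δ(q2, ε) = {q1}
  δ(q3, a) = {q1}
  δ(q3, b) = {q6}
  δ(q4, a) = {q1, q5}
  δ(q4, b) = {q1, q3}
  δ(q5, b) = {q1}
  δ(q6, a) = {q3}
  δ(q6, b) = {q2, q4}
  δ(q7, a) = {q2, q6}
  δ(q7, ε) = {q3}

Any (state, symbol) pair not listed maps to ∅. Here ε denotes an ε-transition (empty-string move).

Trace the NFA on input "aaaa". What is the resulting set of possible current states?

{q1, q5}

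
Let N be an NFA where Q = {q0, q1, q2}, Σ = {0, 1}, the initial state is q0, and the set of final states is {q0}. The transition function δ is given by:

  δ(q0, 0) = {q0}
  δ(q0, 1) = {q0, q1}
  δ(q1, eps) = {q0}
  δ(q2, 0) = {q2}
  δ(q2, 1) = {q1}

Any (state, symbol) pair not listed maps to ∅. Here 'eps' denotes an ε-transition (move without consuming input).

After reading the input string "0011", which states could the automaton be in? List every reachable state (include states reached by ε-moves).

Start in {q0}.
Read '0': q0→{q0}; now {q0}.
Read '0': q0→{q0}; now {q0}.
Read '1': q0→{q0, q1}; now {q0, q1}.
Read '1': q0→{q0, q1}, q1→∅; now {q0, q1}.

{q0, q1}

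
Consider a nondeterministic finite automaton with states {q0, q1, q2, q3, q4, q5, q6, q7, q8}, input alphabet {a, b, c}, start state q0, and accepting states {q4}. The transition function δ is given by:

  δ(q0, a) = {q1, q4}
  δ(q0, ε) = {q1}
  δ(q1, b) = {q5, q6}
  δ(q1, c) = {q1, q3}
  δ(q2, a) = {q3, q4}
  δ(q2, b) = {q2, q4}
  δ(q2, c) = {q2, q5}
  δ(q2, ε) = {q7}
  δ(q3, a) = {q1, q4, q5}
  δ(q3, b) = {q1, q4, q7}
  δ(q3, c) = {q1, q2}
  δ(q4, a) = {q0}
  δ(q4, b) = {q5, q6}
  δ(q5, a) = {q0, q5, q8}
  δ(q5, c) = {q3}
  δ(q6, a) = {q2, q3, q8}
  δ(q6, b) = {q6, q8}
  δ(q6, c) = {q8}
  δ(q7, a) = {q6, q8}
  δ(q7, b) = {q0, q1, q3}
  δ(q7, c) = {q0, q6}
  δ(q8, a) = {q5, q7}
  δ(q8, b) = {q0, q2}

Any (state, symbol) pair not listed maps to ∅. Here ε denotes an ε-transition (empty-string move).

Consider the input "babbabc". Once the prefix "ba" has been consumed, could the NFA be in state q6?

Start: ε-closure({q0}) = {q0, q1}.
Read 'b': {q0, q1} → {q5, q6}.
Read 'a': {q5, q6} → {q0, q1, q2, q3, q5, q7, q8}.
State q6 is not in {q0, q1, q2, q3, q5, q7, q8}.

No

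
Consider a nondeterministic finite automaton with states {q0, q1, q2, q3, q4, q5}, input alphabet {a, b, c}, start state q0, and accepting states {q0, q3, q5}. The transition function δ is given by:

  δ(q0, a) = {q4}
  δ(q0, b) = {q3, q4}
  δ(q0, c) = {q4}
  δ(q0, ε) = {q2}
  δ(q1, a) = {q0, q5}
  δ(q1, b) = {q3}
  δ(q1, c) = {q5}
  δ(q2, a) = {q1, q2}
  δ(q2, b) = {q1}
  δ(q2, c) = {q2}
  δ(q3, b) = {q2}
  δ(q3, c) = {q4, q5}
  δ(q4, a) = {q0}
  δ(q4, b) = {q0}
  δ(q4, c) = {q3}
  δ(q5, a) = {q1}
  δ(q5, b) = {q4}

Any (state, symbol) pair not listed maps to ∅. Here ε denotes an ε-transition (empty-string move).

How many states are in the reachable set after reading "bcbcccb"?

4

Start: ε-closure({q0}) = {q0, q2}.
Read 'b': {q0, q2} → {q1, q3, q4}.
Read 'c': {q1, q3, q4} → {q3, q4, q5}.
Read 'b': {q3, q4, q5} → {q0, q2, q4}.
Read 'c': {q0, q2, q4} → {q2, q3, q4}.
Read 'c': {q2, q3, q4} → {q2, q3, q4, q5}.
Read 'c': {q2, q3, q4, q5} → {q2, q3, q4, q5}.
Read 'b': {q2, q3, q4, q5} → {q0, q1, q2, q4}.
That set has 4 states.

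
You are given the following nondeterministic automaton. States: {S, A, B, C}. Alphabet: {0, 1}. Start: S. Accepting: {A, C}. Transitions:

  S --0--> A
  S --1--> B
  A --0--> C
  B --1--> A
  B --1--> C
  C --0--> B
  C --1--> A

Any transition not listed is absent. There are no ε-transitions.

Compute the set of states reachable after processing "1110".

Start in {S}.
Read '1': S→{B}; now {B}.
Read '1': B→{A, C}; now {A, C}.
Read '1': A→∅, C→{A}; now {A}.
Read '0': A→{C}; now {C}.

{C}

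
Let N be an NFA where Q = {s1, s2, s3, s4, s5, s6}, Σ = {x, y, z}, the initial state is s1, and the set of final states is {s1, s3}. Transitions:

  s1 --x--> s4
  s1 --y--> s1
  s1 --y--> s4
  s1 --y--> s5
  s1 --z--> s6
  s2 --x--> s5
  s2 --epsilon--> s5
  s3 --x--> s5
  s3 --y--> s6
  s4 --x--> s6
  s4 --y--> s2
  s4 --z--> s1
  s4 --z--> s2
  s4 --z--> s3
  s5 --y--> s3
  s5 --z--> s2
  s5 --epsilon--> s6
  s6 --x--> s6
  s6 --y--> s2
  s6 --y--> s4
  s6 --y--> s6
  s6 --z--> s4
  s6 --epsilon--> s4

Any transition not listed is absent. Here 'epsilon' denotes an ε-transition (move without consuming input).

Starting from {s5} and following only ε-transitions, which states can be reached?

{s4, s5, s6}

Begin with {s5}.
ε-move s5 → s6; add s6.
ε-move s6 → s4; add s4.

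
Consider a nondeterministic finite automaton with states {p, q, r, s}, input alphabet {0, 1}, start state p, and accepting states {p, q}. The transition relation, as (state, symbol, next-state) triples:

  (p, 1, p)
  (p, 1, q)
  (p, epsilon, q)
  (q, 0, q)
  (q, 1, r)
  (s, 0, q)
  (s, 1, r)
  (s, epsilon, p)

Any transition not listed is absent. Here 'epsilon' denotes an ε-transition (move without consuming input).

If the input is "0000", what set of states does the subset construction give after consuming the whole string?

Start: ε-closure({p}) = {p, q}.
Read '0': {p, q} → {q}.
Read '0': {q} → {q}.
Read '0': {q} → {q}.
Read '0': {q} → {q}.

{q}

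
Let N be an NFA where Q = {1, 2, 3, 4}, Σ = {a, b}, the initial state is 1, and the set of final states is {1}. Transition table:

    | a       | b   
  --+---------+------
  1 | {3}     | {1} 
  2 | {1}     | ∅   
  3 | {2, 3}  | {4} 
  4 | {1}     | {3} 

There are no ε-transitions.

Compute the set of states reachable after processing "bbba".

Start in {1}.
Read 'b': 1→{1}; now {1}.
Read 'b': 1→{1}; now {1}.
Read 'b': 1→{1}; now {1}.
Read 'a': 1→{3}; now {3}.

{3}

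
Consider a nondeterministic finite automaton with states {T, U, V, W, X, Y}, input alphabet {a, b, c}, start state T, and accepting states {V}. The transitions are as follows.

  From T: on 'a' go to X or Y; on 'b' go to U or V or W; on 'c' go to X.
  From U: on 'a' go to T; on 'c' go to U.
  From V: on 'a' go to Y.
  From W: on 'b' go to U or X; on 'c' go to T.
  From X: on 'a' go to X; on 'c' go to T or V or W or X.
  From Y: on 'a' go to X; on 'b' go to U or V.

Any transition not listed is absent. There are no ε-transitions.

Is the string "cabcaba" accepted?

No

Start in {T}.
Read 'c': {T} → {X}.
Read 'a': {X} → {X}.
Read 'b': {X} → ∅.
The set is empty and remains empty for the remaining 4 symbols.
The final set ∅ contains no accepting state.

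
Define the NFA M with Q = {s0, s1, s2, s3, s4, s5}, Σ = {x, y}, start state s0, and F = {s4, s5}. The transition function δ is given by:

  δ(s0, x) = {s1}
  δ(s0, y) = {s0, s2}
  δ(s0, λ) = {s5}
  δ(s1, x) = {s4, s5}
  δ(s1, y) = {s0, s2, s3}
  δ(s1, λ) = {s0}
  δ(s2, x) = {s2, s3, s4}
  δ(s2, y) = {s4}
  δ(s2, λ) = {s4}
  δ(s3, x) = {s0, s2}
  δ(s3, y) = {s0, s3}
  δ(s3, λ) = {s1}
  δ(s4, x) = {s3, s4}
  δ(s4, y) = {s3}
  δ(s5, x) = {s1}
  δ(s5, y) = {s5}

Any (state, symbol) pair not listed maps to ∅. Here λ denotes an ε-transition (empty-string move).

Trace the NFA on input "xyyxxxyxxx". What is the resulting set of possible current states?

Start: ε-closure({s0}) = {s0, s5}.
Read 'x': s0→{s1}, s5→{s1}; union {s1}; ε-closure = {s0, s1, s5}.
Read 'y': s0→{s0, s2}, s1→{s0, s2, s3}, s5→{s5}; union {s0, s2, s3, s5}; ε-closure = {s0, s1, s2, s3, s4, s5}.
Read 'y': s0→{s0, s2}, s1→{s0, s2, s3}, s2→{s4}, s3→{s0, s3}, s4→{s3}, s5→{s5}; union {s0, s2, s3, s4, s5}; ε-closure = {s0, s1, s2, s3, s4, s5}.
Read 'x': s0→{s1}, s1→{s4, s5}, s2→{s2, s3, s4}, s3→{s0, s2}, s4→{s3, s4}, s5→{s1}; now {s0, s1, s2, s3, s4, s5}.
Read 'x': s0→{s1}, s1→{s4, s5}, s2→{s2, s3, s4}, s3→{s0, s2}, s4→{s3, s4}, s5→{s1}; now {s0, s1, s2, s3, s4, s5}.
Read 'x': s0→{s1}, s1→{s4, s5}, s2→{s2, s3, s4}, s3→{s0, s2}, s4→{s3, s4}, s5→{s1}; now {s0, s1, s2, s3, s4, s5}.
Read 'y': s0→{s0, s2}, s1→{s0, s2, s3}, s2→{s4}, s3→{s0, s3}, s4→{s3}, s5→{s5}; union {s0, s2, s3, s4, s5}; ε-closure = {s0, s1, s2, s3, s4, s5}.
Read 'x': s0→{s1}, s1→{s4, s5}, s2→{s2, s3, s4}, s3→{s0, s2}, s4→{s3, s4}, s5→{s1}; now {s0, s1, s2, s3, s4, s5}.
Read 'x': s0→{s1}, s1→{s4, s5}, s2→{s2, s3, s4}, s3→{s0, s2}, s4→{s3, s4}, s5→{s1}; now {s0, s1, s2, s3, s4, s5}.
Read 'x': s0→{s1}, s1→{s4, s5}, s2→{s2, s3, s4}, s3→{s0, s2}, s4→{s3, s4}, s5→{s1}; now {s0, s1, s2, s3, s4, s5}.

{s0, s1, s2, s3, s4, s5}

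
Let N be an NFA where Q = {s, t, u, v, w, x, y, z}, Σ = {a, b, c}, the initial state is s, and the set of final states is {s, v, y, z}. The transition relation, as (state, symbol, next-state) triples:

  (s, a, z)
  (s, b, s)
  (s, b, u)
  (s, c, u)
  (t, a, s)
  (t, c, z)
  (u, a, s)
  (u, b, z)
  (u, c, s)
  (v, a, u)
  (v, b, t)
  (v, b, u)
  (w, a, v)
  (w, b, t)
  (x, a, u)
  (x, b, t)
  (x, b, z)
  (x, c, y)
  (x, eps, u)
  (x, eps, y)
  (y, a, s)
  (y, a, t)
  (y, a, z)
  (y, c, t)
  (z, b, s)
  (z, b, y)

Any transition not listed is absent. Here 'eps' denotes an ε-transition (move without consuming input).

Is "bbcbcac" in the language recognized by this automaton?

Start in {s}.
Read 'b': s→{s, u}; now {s, u}.
Read 'b': s→{s, u}, u→{z}; now {s, u, z}.
Read 'c': s→{u}, u→{s}, z→∅; now {s, u}.
Read 'b': s→{s, u}, u→{z}; now {s, u, z}.
Read 'c': s→{u}, u→{s}, z→∅; now {s, u}.
Read 'a': s→{z}, u→{s}; now {s, z}.
Read 'c': s→{u}, z→∅; now {u}.
The final set {u} contains no accepting state.

No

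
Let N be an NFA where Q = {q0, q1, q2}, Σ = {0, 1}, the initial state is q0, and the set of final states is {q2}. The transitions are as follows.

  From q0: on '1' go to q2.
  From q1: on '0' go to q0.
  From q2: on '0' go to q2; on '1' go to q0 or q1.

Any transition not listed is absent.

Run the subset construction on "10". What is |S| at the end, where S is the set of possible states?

Start in {q0}.
Read '1': q0→{q2}; now {q2}.
Read '0': q2→{q2}; now {q2}.
That set has 1 state.

1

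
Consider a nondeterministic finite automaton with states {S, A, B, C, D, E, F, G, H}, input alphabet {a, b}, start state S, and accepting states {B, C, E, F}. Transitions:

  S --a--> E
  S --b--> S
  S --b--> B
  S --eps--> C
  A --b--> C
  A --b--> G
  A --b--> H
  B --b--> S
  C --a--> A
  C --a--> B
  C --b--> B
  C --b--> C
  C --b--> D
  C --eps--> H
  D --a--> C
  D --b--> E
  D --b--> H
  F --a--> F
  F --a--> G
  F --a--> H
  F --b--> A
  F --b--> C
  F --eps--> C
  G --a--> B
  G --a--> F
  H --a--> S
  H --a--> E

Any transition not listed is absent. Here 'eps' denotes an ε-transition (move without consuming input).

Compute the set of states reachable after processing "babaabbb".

{S, B, C, D, E, H}

Start: ε-closure({S}) = {S, C, H}.
Read 'b': S→{S, B}, C→{B, C, D}, H→∅; union {S, B, C, D}; ε-closure = {S, B, C, D, H}.
Read 'a': S→{E}, B→∅, C→{A, B}, D→{C}, H→{S, E}; union {S, A, B, C, E}; ε-closure = {S, A, B, C, E, H}.
Read 'b': S→{S, B}, A→{C, G, H}, B→{S}, C→{B, C, D}, E→∅, H→∅; now {S, B, C, D, G, H}.
Read 'a': S→{E}, B→∅, C→{A, B}, D→{C}, G→{B, F}, H→{S, E}; union {S, A, B, C, E, F}; ε-closure = {S, A, B, C, E, F, H}.
Read 'a': S→{E}, A→∅, B→∅, C→{A, B}, E→∅, F→{F, G, H}, H→{S, E}; union {S, A, B, E, F, G, H}; ε-closure = {S, A, B, C, E, F, G, H}.
Read 'b': S→{S, B}, A→{C, G, H}, B→{S}, C→{B, C, D}, E→∅, F→{A, C}, G→∅, H→∅; now {S, A, B, C, D, G, H}.
Read 'b': S→{S, B}, A→{C, G, H}, B→{S}, C→{B, C, D}, D→{E, H}, G→∅, H→∅; now {S, B, C, D, E, G, H}.
Read 'b': S→{S, B}, B→{S}, C→{B, C, D}, D→{E, H}, E→∅, G→∅, H→∅; now {S, B, C, D, E, H}.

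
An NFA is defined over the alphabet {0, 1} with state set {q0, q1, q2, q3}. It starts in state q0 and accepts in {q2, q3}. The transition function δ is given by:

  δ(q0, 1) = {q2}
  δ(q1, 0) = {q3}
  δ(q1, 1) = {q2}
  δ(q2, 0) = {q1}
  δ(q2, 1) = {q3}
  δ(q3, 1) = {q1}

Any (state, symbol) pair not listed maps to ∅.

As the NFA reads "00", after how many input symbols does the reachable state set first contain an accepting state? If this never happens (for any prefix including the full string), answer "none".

none

Start in {q0}.
Read '0': q0→∅; now ∅.
The set is empty and remains empty for the remaining 1 symbol.
No reachable set along the way intersects F.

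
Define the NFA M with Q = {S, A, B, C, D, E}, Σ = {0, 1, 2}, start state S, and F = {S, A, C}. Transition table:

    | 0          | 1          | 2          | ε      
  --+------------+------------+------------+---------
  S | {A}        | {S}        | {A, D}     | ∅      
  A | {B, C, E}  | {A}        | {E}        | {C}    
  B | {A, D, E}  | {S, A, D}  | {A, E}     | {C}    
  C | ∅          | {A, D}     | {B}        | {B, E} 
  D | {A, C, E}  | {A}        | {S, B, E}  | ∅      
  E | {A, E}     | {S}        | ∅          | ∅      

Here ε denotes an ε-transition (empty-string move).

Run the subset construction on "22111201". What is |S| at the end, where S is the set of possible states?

Start in {S}.
Read '2': {S} → {A, B, C, D, E}.
Read '2': {A, B, C, D, E} → {S, A, B, C, E}.
Read '1': {S, A, B, C, E} → {S, A, B, C, D, E}.
Read '1': {S, A, B, C, D, E} → {S, A, B, C, D, E}.
Read '1': {S, A, B, C, D, E} → {S, A, B, C, D, E}.
Read '2': {S, A, B, C, D, E} → {S, A, B, C, D, E}.
Read '0': {S, A, B, C, D, E} → {A, B, C, D, E}.
Read '1': {A, B, C, D, E} → {S, A, B, C, D, E}.
That set has 6 states.

6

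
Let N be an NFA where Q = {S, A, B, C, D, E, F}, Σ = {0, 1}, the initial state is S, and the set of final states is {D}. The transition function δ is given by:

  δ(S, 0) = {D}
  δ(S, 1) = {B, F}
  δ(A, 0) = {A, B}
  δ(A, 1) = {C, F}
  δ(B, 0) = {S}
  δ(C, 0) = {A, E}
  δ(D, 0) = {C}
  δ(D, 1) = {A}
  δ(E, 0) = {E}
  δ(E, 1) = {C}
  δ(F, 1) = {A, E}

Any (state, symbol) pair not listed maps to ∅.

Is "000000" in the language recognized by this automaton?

Start in {S}.
Read '0': S→{D}; now {D}.
Read '0': D→{C}; now {C}.
Read '0': C→{A, E}; now {A, E}.
Read '0': A→{A, B}, E→{E}; now {A, B, E}.
Read '0': A→{A, B}, B→{S}, E→{E}; now {S, A, B, E}.
Read '0': S→{D}, A→{A, B}, B→{S}, E→{E}; now {S, A, B, D, E}.
The final set {S, A, B, D, E} contains the accepting state D.

Yes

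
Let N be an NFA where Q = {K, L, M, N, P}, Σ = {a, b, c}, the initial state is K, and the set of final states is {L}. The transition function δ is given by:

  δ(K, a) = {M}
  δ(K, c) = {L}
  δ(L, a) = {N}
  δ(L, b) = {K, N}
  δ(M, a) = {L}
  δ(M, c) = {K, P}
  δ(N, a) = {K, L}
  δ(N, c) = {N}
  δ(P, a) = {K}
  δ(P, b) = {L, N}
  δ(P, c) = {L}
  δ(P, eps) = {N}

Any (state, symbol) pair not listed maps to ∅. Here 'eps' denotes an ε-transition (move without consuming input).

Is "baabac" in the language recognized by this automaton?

No

Start in {K}.
Read 'b': {K} → ∅.
The set is empty and remains empty for the remaining 5 symbols.
The final set ∅ contains no accepting state.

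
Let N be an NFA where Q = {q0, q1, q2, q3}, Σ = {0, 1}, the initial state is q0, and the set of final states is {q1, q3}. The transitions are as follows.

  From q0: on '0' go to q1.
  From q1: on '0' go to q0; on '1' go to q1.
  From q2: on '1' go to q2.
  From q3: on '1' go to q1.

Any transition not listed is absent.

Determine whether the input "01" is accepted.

Yes

Start in {q0}.
Read '0': q0→{q1}; now {q1}.
Read '1': q1→{q1}; now {q1}.
The final set {q1} contains the accepting state q1.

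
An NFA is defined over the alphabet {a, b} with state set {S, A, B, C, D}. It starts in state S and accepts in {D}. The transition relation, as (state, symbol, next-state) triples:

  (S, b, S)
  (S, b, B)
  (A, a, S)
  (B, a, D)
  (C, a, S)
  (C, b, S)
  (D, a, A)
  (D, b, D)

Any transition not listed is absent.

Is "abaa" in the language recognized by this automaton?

Start in {S}.
Read 'a': {S} → ∅.
The set is empty and remains empty for the remaining 3 symbols.
The final set ∅ contains no accepting state.

No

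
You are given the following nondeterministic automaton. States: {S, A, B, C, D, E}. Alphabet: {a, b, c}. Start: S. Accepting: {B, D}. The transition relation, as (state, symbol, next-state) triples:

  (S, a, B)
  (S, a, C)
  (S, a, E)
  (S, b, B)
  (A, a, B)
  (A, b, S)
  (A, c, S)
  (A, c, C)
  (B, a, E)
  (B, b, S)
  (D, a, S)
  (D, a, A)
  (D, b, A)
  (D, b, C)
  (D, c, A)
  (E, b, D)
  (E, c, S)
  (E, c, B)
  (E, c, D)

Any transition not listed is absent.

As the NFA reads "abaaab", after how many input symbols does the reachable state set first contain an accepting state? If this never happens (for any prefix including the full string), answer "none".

1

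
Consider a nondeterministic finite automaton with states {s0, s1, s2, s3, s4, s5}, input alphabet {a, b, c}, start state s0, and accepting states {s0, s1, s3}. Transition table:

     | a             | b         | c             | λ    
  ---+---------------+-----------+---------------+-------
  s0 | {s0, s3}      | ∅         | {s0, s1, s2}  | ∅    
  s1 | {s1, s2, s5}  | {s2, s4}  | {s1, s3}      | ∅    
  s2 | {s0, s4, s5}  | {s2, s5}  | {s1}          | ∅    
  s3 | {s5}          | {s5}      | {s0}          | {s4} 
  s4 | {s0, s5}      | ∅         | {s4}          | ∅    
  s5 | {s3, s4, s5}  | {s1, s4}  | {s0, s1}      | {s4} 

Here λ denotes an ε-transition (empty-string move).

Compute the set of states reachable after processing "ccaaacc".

{s0, s1, s2, s3, s4}

Start in {s0}.
Read 'c': s0→{s0, s1, s2}; now {s0, s1, s2}.
Read 'c': s0→{s0, s1, s2}, s1→{s1, s3}, s2→{s1}; union {s0, s1, s2, s3}; ε-closure = {s0, s1, s2, s3, s4}.
Read 'a': s0→{s0, s3}, s1→{s1, s2, s5}, s2→{s0, s4, s5}, s3→{s5}, s4→{s0, s5}; now {s0, s1, s2, s3, s4, s5}.
Read 'a': s0→{s0, s3}, s1→{s1, s2, s5}, s2→{s0, s4, s5}, s3→{s5}, s4→{s0, s5}, s5→{s3, s4, s5}; now {s0, s1, s2, s3, s4, s5}.
Read 'a': s0→{s0, s3}, s1→{s1, s2, s5}, s2→{s0, s4, s5}, s3→{s5}, s4→{s0, s5}, s5→{s3, s4, s5}; now {s0, s1, s2, s3, s4, s5}.
Read 'c': s0→{s0, s1, s2}, s1→{s1, s3}, s2→{s1}, s3→{s0}, s4→{s4}, s5→{s0, s1}; now {s0, s1, s2, s3, s4}.
Read 'c': s0→{s0, s1, s2}, s1→{s1, s3}, s2→{s1}, s3→{s0}, s4→{s4}; now {s0, s1, s2, s3, s4}.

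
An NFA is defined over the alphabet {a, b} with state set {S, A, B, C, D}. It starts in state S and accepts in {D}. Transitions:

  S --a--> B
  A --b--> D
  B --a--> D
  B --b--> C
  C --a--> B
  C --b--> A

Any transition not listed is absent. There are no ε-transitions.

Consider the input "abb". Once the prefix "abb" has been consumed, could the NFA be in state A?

Start in {S}.
Read 'a': S→{B}; now {B}.
Read 'b': B→{C}; now {C}.
Read 'b': C→{A}; now {A}.
State A is in {A}.

Yes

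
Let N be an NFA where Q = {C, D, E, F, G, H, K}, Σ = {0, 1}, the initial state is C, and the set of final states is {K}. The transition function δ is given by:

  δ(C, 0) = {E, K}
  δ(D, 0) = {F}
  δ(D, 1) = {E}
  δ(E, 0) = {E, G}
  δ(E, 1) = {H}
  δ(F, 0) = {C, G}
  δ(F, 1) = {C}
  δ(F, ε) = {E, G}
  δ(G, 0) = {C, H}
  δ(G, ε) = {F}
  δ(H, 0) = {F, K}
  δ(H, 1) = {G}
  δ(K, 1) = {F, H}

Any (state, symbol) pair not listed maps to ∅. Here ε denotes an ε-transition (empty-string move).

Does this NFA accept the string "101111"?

No

Start in {C}.
Read '1': C→∅; now ∅.
The set is empty and remains empty for the remaining 5 symbols.
The final set ∅ contains no accepting state.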